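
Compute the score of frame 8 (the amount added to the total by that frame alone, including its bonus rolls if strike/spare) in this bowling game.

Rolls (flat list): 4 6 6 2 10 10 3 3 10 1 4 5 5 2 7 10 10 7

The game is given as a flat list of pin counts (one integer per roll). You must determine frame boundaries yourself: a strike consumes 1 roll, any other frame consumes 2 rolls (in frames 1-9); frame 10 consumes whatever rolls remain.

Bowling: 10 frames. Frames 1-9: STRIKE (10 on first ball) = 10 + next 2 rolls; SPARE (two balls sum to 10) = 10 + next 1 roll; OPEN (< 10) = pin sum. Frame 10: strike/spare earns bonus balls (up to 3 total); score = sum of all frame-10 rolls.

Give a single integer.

Answer: 12

Derivation:
Frame 1: SPARE (4+6=10). 10 + next roll (6) = 16. Cumulative: 16
Frame 2: OPEN (6+2=8). Cumulative: 24
Frame 3: STRIKE. 10 + next two rolls (10+3) = 23. Cumulative: 47
Frame 4: STRIKE. 10 + next two rolls (3+3) = 16. Cumulative: 63
Frame 5: OPEN (3+3=6). Cumulative: 69
Frame 6: STRIKE. 10 + next two rolls (1+4) = 15. Cumulative: 84
Frame 7: OPEN (1+4=5). Cumulative: 89
Frame 8: SPARE (5+5=10). 10 + next roll (2) = 12. Cumulative: 101
Frame 9: OPEN (2+7=9). Cumulative: 110
Frame 10: STRIKE. Sum of all frame-10 rolls (10+10+7) = 27. Cumulative: 137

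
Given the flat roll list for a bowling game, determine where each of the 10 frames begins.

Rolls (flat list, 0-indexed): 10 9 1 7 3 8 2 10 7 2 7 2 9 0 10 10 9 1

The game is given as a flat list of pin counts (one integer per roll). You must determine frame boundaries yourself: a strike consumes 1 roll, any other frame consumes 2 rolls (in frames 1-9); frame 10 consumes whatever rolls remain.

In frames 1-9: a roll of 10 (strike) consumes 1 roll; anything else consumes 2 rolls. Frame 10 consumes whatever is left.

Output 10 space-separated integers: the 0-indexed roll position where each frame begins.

Answer: 0 1 3 5 7 8 10 12 14 15

Derivation:
Frame 1 starts at roll index 0: roll=10 (strike), consumes 1 roll
Frame 2 starts at roll index 1: rolls=9,1 (sum=10), consumes 2 rolls
Frame 3 starts at roll index 3: rolls=7,3 (sum=10), consumes 2 rolls
Frame 4 starts at roll index 5: rolls=8,2 (sum=10), consumes 2 rolls
Frame 5 starts at roll index 7: roll=10 (strike), consumes 1 roll
Frame 6 starts at roll index 8: rolls=7,2 (sum=9), consumes 2 rolls
Frame 7 starts at roll index 10: rolls=7,2 (sum=9), consumes 2 rolls
Frame 8 starts at roll index 12: rolls=9,0 (sum=9), consumes 2 rolls
Frame 9 starts at roll index 14: roll=10 (strike), consumes 1 roll
Frame 10 starts at roll index 15: 3 remaining rolls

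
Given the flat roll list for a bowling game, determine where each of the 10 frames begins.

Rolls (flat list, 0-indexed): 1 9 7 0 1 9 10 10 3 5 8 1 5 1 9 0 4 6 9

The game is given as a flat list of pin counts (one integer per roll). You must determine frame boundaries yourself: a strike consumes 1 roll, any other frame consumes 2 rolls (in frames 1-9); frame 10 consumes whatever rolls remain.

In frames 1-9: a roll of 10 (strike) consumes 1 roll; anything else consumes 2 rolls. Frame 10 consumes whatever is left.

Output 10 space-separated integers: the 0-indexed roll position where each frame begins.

Frame 1 starts at roll index 0: rolls=1,9 (sum=10), consumes 2 rolls
Frame 2 starts at roll index 2: rolls=7,0 (sum=7), consumes 2 rolls
Frame 3 starts at roll index 4: rolls=1,9 (sum=10), consumes 2 rolls
Frame 4 starts at roll index 6: roll=10 (strike), consumes 1 roll
Frame 5 starts at roll index 7: roll=10 (strike), consumes 1 roll
Frame 6 starts at roll index 8: rolls=3,5 (sum=8), consumes 2 rolls
Frame 7 starts at roll index 10: rolls=8,1 (sum=9), consumes 2 rolls
Frame 8 starts at roll index 12: rolls=5,1 (sum=6), consumes 2 rolls
Frame 9 starts at roll index 14: rolls=9,0 (sum=9), consumes 2 rolls
Frame 10 starts at roll index 16: 3 remaining rolls

Answer: 0 2 4 6 7 8 10 12 14 16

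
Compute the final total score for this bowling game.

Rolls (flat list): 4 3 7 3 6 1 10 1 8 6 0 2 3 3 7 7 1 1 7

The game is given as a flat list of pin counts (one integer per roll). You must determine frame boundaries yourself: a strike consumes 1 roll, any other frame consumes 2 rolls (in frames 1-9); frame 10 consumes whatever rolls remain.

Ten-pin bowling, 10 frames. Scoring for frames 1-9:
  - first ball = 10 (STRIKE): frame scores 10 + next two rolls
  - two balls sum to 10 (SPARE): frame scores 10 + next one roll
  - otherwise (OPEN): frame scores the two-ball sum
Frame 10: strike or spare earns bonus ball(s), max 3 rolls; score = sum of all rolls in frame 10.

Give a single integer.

Frame 1: OPEN (4+3=7). Cumulative: 7
Frame 2: SPARE (7+3=10). 10 + next roll (6) = 16. Cumulative: 23
Frame 3: OPEN (6+1=7). Cumulative: 30
Frame 4: STRIKE. 10 + next two rolls (1+8) = 19. Cumulative: 49
Frame 5: OPEN (1+8=9). Cumulative: 58
Frame 6: OPEN (6+0=6). Cumulative: 64
Frame 7: OPEN (2+3=5). Cumulative: 69
Frame 8: SPARE (3+7=10). 10 + next roll (7) = 17. Cumulative: 86
Frame 9: OPEN (7+1=8). Cumulative: 94
Frame 10: OPEN. Sum of all frame-10 rolls (1+7) = 8. Cumulative: 102

Answer: 102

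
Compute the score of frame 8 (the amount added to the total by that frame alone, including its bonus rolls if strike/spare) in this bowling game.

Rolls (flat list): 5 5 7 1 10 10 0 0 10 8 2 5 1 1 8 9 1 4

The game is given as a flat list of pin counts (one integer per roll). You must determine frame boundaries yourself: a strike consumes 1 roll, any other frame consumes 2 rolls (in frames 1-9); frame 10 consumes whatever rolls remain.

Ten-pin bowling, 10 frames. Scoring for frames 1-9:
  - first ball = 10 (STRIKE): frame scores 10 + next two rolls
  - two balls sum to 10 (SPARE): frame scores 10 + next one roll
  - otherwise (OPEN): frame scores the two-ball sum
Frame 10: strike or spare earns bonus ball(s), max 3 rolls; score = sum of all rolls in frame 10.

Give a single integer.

Frame 1: SPARE (5+5=10). 10 + next roll (7) = 17. Cumulative: 17
Frame 2: OPEN (7+1=8). Cumulative: 25
Frame 3: STRIKE. 10 + next two rolls (10+0) = 20. Cumulative: 45
Frame 4: STRIKE. 10 + next two rolls (0+0) = 10. Cumulative: 55
Frame 5: OPEN (0+0=0). Cumulative: 55
Frame 6: STRIKE. 10 + next two rolls (8+2) = 20. Cumulative: 75
Frame 7: SPARE (8+2=10). 10 + next roll (5) = 15. Cumulative: 90
Frame 8: OPEN (5+1=6). Cumulative: 96
Frame 9: OPEN (1+8=9). Cumulative: 105
Frame 10: SPARE. Sum of all frame-10 rolls (9+1+4) = 14. Cumulative: 119

Answer: 6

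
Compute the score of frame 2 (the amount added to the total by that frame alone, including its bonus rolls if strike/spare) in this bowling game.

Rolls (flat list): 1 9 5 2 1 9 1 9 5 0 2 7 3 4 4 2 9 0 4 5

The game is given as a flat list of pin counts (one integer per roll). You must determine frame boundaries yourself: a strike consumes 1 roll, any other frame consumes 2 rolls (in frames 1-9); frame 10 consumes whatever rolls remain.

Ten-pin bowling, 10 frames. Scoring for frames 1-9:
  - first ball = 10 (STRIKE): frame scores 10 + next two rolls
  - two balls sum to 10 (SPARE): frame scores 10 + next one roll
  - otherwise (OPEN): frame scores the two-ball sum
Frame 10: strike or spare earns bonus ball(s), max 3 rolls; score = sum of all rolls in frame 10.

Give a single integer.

Answer: 7

Derivation:
Frame 1: SPARE (1+9=10). 10 + next roll (5) = 15. Cumulative: 15
Frame 2: OPEN (5+2=7). Cumulative: 22
Frame 3: SPARE (1+9=10). 10 + next roll (1) = 11. Cumulative: 33
Frame 4: SPARE (1+9=10). 10 + next roll (5) = 15. Cumulative: 48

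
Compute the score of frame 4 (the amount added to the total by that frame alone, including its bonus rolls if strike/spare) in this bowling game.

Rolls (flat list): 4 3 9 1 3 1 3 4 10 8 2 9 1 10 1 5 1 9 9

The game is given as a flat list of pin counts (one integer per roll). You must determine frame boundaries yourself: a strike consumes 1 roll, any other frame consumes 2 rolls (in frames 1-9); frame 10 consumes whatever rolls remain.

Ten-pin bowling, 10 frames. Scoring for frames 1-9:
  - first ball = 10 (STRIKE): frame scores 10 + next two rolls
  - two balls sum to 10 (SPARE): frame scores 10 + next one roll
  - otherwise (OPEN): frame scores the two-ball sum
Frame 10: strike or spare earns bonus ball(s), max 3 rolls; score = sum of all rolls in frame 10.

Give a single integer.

Frame 1: OPEN (4+3=7). Cumulative: 7
Frame 2: SPARE (9+1=10). 10 + next roll (3) = 13. Cumulative: 20
Frame 3: OPEN (3+1=4). Cumulative: 24
Frame 4: OPEN (3+4=7). Cumulative: 31
Frame 5: STRIKE. 10 + next two rolls (8+2) = 20. Cumulative: 51
Frame 6: SPARE (8+2=10). 10 + next roll (9) = 19. Cumulative: 70

Answer: 7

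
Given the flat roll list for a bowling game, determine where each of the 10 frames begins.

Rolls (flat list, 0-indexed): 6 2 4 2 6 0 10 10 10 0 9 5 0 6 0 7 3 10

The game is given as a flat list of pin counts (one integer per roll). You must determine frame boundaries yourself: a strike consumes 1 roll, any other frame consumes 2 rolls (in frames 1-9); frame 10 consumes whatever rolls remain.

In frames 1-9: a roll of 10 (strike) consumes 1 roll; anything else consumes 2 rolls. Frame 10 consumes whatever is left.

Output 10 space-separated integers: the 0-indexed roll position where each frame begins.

Frame 1 starts at roll index 0: rolls=6,2 (sum=8), consumes 2 rolls
Frame 2 starts at roll index 2: rolls=4,2 (sum=6), consumes 2 rolls
Frame 3 starts at roll index 4: rolls=6,0 (sum=6), consumes 2 rolls
Frame 4 starts at roll index 6: roll=10 (strike), consumes 1 roll
Frame 5 starts at roll index 7: roll=10 (strike), consumes 1 roll
Frame 6 starts at roll index 8: roll=10 (strike), consumes 1 roll
Frame 7 starts at roll index 9: rolls=0,9 (sum=9), consumes 2 rolls
Frame 8 starts at roll index 11: rolls=5,0 (sum=5), consumes 2 rolls
Frame 9 starts at roll index 13: rolls=6,0 (sum=6), consumes 2 rolls
Frame 10 starts at roll index 15: 3 remaining rolls

Answer: 0 2 4 6 7 8 9 11 13 15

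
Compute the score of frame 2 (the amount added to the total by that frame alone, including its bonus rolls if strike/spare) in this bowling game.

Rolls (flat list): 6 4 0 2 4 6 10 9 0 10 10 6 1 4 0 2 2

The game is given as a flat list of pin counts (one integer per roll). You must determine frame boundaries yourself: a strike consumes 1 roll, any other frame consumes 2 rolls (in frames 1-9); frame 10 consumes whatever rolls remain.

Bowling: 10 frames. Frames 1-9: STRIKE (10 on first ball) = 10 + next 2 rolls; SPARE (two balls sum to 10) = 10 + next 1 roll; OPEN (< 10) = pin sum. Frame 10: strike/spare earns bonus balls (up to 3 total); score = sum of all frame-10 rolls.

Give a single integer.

Answer: 2

Derivation:
Frame 1: SPARE (6+4=10). 10 + next roll (0) = 10. Cumulative: 10
Frame 2: OPEN (0+2=2). Cumulative: 12
Frame 3: SPARE (4+6=10). 10 + next roll (10) = 20. Cumulative: 32
Frame 4: STRIKE. 10 + next two rolls (9+0) = 19. Cumulative: 51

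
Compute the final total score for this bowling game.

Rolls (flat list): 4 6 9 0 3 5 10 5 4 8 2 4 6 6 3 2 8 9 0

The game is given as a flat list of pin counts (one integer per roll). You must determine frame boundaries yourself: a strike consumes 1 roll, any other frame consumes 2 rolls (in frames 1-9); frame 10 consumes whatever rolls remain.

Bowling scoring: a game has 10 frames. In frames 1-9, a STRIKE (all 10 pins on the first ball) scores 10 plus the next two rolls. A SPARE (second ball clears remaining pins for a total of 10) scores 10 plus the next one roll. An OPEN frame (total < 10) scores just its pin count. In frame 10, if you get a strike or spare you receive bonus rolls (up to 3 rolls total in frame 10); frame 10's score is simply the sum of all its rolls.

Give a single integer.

Answer: 131

Derivation:
Frame 1: SPARE (4+6=10). 10 + next roll (9) = 19. Cumulative: 19
Frame 2: OPEN (9+0=9). Cumulative: 28
Frame 3: OPEN (3+5=8). Cumulative: 36
Frame 4: STRIKE. 10 + next two rolls (5+4) = 19. Cumulative: 55
Frame 5: OPEN (5+4=9). Cumulative: 64
Frame 6: SPARE (8+2=10). 10 + next roll (4) = 14. Cumulative: 78
Frame 7: SPARE (4+6=10). 10 + next roll (6) = 16. Cumulative: 94
Frame 8: OPEN (6+3=9). Cumulative: 103
Frame 9: SPARE (2+8=10). 10 + next roll (9) = 19. Cumulative: 122
Frame 10: OPEN. Sum of all frame-10 rolls (9+0) = 9. Cumulative: 131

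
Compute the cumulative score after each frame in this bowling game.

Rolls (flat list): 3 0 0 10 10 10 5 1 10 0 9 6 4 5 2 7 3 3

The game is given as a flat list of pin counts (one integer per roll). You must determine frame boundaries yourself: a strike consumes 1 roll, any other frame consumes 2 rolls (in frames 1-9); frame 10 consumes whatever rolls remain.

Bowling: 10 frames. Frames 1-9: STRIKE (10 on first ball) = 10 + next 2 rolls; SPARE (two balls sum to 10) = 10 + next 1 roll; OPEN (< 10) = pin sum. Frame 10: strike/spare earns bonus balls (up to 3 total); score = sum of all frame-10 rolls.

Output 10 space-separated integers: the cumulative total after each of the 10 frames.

Answer: 3 23 48 64 70 89 98 113 120 133

Derivation:
Frame 1: OPEN (3+0=3). Cumulative: 3
Frame 2: SPARE (0+10=10). 10 + next roll (10) = 20. Cumulative: 23
Frame 3: STRIKE. 10 + next two rolls (10+5) = 25. Cumulative: 48
Frame 4: STRIKE. 10 + next two rolls (5+1) = 16. Cumulative: 64
Frame 5: OPEN (5+1=6). Cumulative: 70
Frame 6: STRIKE. 10 + next two rolls (0+9) = 19. Cumulative: 89
Frame 7: OPEN (0+9=9). Cumulative: 98
Frame 8: SPARE (6+4=10). 10 + next roll (5) = 15. Cumulative: 113
Frame 9: OPEN (5+2=7). Cumulative: 120
Frame 10: SPARE. Sum of all frame-10 rolls (7+3+3) = 13. Cumulative: 133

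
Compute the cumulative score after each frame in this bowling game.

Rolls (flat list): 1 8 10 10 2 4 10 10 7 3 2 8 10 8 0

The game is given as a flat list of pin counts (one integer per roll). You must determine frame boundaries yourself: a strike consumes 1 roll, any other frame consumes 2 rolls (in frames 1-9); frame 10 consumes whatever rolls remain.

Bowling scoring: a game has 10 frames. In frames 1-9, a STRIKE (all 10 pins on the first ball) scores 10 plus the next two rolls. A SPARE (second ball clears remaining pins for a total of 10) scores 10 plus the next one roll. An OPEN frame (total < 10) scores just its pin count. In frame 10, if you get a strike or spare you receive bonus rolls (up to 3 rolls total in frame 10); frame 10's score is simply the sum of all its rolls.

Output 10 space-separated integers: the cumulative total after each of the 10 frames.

Frame 1: OPEN (1+8=9). Cumulative: 9
Frame 2: STRIKE. 10 + next two rolls (10+2) = 22. Cumulative: 31
Frame 3: STRIKE. 10 + next two rolls (2+4) = 16. Cumulative: 47
Frame 4: OPEN (2+4=6). Cumulative: 53
Frame 5: STRIKE. 10 + next two rolls (10+7) = 27. Cumulative: 80
Frame 6: STRIKE. 10 + next two rolls (7+3) = 20. Cumulative: 100
Frame 7: SPARE (7+3=10). 10 + next roll (2) = 12. Cumulative: 112
Frame 8: SPARE (2+8=10). 10 + next roll (10) = 20. Cumulative: 132
Frame 9: STRIKE. 10 + next two rolls (8+0) = 18. Cumulative: 150
Frame 10: OPEN. Sum of all frame-10 rolls (8+0) = 8. Cumulative: 158

Answer: 9 31 47 53 80 100 112 132 150 158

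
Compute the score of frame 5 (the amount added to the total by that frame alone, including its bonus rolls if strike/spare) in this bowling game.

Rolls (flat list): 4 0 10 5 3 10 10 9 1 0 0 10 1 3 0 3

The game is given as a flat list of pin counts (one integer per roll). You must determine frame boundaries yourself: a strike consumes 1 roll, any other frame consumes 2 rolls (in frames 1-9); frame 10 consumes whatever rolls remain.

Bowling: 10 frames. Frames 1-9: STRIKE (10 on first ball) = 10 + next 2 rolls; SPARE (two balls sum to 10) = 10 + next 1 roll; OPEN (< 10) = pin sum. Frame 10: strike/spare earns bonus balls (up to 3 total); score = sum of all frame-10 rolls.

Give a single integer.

Answer: 20

Derivation:
Frame 1: OPEN (4+0=4). Cumulative: 4
Frame 2: STRIKE. 10 + next two rolls (5+3) = 18. Cumulative: 22
Frame 3: OPEN (5+3=8). Cumulative: 30
Frame 4: STRIKE. 10 + next two rolls (10+9) = 29. Cumulative: 59
Frame 5: STRIKE. 10 + next two rolls (9+1) = 20. Cumulative: 79
Frame 6: SPARE (9+1=10). 10 + next roll (0) = 10. Cumulative: 89
Frame 7: OPEN (0+0=0). Cumulative: 89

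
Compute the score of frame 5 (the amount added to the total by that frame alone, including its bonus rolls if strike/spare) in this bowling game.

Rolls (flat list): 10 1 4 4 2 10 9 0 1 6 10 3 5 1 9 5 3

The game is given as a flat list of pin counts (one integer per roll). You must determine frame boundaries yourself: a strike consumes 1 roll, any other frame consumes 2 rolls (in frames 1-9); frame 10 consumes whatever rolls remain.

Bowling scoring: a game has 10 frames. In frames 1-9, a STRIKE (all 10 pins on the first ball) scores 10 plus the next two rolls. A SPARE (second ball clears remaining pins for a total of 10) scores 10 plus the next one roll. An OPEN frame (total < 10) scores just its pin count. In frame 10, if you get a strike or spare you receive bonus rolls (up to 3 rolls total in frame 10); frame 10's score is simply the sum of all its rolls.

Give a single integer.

Frame 1: STRIKE. 10 + next two rolls (1+4) = 15. Cumulative: 15
Frame 2: OPEN (1+4=5). Cumulative: 20
Frame 3: OPEN (4+2=6). Cumulative: 26
Frame 4: STRIKE. 10 + next two rolls (9+0) = 19. Cumulative: 45
Frame 5: OPEN (9+0=9). Cumulative: 54
Frame 6: OPEN (1+6=7). Cumulative: 61
Frame 7: STRIKE. 10 + next two rolls (3+5) = 18. Cumulative: 79

Answer: 9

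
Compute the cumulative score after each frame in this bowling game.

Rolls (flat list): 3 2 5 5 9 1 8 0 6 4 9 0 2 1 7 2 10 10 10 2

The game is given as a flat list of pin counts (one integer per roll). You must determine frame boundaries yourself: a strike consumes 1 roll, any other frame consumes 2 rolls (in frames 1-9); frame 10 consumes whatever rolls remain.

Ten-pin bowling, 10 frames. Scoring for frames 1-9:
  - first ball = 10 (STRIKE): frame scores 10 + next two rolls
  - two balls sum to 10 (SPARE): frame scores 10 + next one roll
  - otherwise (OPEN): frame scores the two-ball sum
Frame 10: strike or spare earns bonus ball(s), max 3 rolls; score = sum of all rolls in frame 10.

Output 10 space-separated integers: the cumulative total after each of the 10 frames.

Answer: 5 24 42 50 69 78 81 90 120 142

Derivation:
Frame 1: OPEN (3+2=5). Cumulative: 5
Frame 2: SPARE (5+5=10). 10 + next roll (9) = 19. Cumulative: 24
Frame 3: SPARE (9+1=10). 10 + next roll (8) = 18. Cumulative: 42
Frame 4: OPEN (8+0=8). Cumulative: 50
Frame 5: SPARE (6+4=10). 10 + next roll (9) = 19. Cumulative: 69
Frame 6: OPEN (9+0=9). Cumulative: 78
Frame 7: OPEN (2+1=3). Cumulative: 81
Frame 8: OPEN (7+2=9). Cumulative: 90
Frame 9: STRIKE. 10 + next two rolls (10+10) = 30. Cumulative: 120
Frame 10: STRIKE. Sum of all frame-10 rolls (10+10+2) = 22. Cumulative: 142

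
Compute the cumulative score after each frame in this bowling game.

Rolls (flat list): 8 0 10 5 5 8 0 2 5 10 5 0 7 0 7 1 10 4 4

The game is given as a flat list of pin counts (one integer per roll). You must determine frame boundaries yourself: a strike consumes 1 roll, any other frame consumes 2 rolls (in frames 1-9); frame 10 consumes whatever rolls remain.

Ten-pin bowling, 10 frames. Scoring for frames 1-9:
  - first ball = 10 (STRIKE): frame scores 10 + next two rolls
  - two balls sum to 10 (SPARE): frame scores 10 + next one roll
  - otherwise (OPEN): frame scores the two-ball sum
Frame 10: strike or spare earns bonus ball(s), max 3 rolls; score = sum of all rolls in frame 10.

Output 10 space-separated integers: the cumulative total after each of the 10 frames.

Answer: 8 28 46 54 61 76 81 88 96 114

Derivation:
Frame 1: OPEN (8+0=8). Cumulative: 8
Frame 2: STRIKE. 10 + next two rolls (5+5) = 20. Cumulative: 28
Frame 3: SPARE (5+5=10). 10 + next roll (8) = 18. Cumulative: 46
Frame 4: OPEN (8+0=8). Cumulative: 54
Frame 5: OPEN (2+5=7). Cumulative: 61
Frame 6: STRIKE. 10 + next two rolls (5+0) = 15. Cumulative: 76
Frame 7: OPEN (5+0=5). Cumulative: 81
Frame 8: OPEN (7+0=7). Cumulative: 88
Frame 9: OPEN (7+1=8). Cumulative: 96
Frame 10: STRIKE. Sum of all frame-10 rolls (10+4+4) = 18. Cumulative: 114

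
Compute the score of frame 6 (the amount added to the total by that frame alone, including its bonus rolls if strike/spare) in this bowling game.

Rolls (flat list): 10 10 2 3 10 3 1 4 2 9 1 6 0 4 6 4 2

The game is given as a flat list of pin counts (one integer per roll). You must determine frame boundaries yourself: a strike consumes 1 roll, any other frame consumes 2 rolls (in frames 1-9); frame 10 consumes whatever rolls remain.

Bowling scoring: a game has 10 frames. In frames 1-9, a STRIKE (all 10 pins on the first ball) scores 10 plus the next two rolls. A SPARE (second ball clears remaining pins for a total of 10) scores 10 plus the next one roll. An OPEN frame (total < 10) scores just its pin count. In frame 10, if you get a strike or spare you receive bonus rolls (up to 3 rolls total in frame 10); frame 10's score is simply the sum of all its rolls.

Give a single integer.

Answer: 6

Derivation:
Frame 1: STRIKE. 10 + next two rolls (10+2) = 22. Cumulative: 22
Frame 2: STRIKE. 10 + next two rolls (2+3) = 15. Cumulative: 37
Frame 3: OPEN (2+3=5). Cumulative: 42
Frame 4: STRIKE. 10 + next two rolls (3+1) = 14. Cumulative: 56
Frame 5: OPEN (3+1=4). Cumulative: 60
Frame 6: OPEN (4+2=6). Cumulative: 66
Frame 7: SPARE (9+1=10). 10 + next roll (6) = 16. Cumulative: 82
Frame 8: OPEN (6+0=6). Cumulative: 88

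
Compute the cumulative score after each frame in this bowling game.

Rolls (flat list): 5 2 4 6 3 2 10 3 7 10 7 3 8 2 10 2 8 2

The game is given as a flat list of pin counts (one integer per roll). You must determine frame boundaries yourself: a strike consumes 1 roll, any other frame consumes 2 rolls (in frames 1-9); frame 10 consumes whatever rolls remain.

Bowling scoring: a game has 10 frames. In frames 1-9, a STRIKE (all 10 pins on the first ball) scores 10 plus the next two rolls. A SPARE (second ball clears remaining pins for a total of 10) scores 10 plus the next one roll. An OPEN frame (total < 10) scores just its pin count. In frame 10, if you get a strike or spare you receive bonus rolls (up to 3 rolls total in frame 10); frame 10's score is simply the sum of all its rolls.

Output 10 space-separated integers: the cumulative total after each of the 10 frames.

Frame 1: OPEN (5+2=7). Cumulative: 7
Frame 2: SPARE (4+6=10). 10 + next roll (3) = 13. Cumulative: 20
Frame 3: OPEN (3+2=5). Cumulative: 25
Frame 4: STRIKE. 10 + next two rolls (3+7) = 20. Cumulative: 45
Frame 5: SPARE (3+7=10). 10 + next roll (10) = 20. Cumulative: 65
Frame 6: STRIKE. 10 + next two rolls (7+3) = 20. Cumulative: 85
Frame 7: SPARE (7+3=10). 10 + next roll (8) = 18. Cumulative: 103
Frame 8: SPARE (8+2=10). 10 + next roll (10) = 20. Cumulative: 123
Frame 9: STRIKE. 10 + next two rolls (2+8) = 20. Cumulative: 143
Frame 10: SPARE. Sum of all frame-10 rolls (2+8+2) = 12. Cumulative: 155

Answer: 7 20 25 45 65 85 103 123 143 155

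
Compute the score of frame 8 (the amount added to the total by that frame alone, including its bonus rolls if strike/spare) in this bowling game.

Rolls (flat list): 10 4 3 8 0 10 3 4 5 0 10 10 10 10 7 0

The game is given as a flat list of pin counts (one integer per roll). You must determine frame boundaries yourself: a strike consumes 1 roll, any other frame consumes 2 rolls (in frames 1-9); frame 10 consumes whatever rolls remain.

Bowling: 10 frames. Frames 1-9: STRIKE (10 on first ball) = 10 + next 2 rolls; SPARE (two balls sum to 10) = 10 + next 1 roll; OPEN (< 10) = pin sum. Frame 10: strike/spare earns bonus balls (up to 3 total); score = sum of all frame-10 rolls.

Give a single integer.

Answer: 30

Derivation:
Frame 1: STRIKE. 10 + next two rolls (4+3) = 17. Cumulative: 17
Frame 2: OPEN (4+3=7). Cumulative: 24
Frame 3: OPEN (8+0=8). Cumulative: 32
Frame 4: STRIKE. 10 + next two rolls (3+4) = 17. Cumulative: 49
Frame 5: OPEN (3+4=7). Cumulative: 56
Frame 6: OPEN (5+0=5). Cumulative: 61
Frame 7: STRIKE. 10 + next two rolls (10+10) = 30. Cumulative: 91
Frame 8: STRIKE. 10 + next two rolls (10+10) = 30. Cumulative: 121
Frame 9: STRIKE. 10 + next two rolls (10+7) = 27. Cumulative: 148
Frame 10: STRIKE. Sum of all frame-10 rolls (10+7+0) = 17. Cumulative: 165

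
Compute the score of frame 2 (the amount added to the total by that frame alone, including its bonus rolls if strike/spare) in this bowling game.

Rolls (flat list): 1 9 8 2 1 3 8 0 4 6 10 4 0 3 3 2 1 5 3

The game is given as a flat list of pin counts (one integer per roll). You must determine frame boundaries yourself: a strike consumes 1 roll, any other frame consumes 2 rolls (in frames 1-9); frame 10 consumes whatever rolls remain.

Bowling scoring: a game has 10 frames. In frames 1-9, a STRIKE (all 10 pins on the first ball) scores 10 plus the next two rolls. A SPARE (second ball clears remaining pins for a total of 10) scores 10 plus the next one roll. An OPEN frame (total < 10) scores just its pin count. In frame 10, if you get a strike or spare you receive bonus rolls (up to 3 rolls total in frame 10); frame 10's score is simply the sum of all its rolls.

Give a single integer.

Frame 1: SPARE (1+9=10). 10 + next roll (8) = 18. Cumulative: 18
Frame 2: SPARE (8+2=10). 10 + next roll (1) = 11. Cumulative: 29
Frame 3: OPEN (1+3=4). Cumulative: 33
Frame 4: OPEN (8+0=8). Cumulative: 41

Answer: 11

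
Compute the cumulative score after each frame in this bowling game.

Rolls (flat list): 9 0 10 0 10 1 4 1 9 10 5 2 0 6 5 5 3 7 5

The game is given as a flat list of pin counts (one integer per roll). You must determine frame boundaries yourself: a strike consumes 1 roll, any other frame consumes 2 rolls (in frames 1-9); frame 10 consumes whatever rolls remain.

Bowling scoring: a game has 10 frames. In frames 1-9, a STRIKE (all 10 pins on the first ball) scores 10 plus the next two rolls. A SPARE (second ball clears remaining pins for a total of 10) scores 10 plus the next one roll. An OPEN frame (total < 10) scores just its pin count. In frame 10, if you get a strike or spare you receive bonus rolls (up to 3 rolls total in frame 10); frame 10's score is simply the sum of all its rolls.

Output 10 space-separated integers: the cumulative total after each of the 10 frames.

Frame 1: OPEN (9+0=9). Cumulative: 9
Frame 2: STRIKE. 10 + next two rolls (0+10) = 20. Cumulative: 29
Frame 3: SPARE (0+10=10). 10 + next roll (1) = 11. Cumulative: 40
Frame 4: OPEN (1+4=5). Cumulative: 45
Frame 5: SPARE (1+9=10). 10 + next roll (10) = 20. Cumulative: 65
Frame 6: STRIKE. 10 + next two rolls (5+2) = 17. Cumulative: 82
Frame 7: OPEN (5+2=7). Cumulative: 89
Frame 8: OPEN (0+6=6). Cumulative: 95
Frame 9: SPARE (5+5=10). 10 + next roll (3) = 13. Cumulative: 108
Frame 10: SPARE. Sum of all frame-10 rolls (3+7+5) = 15. Cumulative: 123

Answer: 9 29 40 45 65 82 89 95 108 123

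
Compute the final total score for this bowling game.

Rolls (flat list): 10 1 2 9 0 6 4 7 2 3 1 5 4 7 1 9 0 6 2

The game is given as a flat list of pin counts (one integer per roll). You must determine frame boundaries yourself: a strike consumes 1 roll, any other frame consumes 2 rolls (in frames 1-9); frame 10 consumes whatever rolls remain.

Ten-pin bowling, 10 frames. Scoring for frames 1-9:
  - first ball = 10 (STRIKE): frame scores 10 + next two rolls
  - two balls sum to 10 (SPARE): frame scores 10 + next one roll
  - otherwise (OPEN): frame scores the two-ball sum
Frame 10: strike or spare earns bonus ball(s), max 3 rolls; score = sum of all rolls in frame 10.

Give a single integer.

Answer: 89

Derivation:
Frame 1: STRIKE. 10 + next two rolls (1+2) = 13. Cumulative: 13
Frame 2: OPEN (1+2=3). Cumulative: 16
Frame 3: OPEN (9+0=9). Cumulative: 25
Frame 4: SPARE (6+4=10). 10 + next roll (7) = 17. Cumulative: 42
Frame 5: OPEN (7+2=9). Cumulative: 51
Frame 6: OPEN (3+1=4). Cumulative: 55
Frame 7: OPEN (5+4=9). Cumulative: 64
Frame 8: OPEN (7+1=8). Cumulative: 72
Frame 9: OPEN (9+0=9). Cumulative: 81
Frame 10: OPEN. Sum of all frame-10 rolls (6+2) = 8. Cumulative: 89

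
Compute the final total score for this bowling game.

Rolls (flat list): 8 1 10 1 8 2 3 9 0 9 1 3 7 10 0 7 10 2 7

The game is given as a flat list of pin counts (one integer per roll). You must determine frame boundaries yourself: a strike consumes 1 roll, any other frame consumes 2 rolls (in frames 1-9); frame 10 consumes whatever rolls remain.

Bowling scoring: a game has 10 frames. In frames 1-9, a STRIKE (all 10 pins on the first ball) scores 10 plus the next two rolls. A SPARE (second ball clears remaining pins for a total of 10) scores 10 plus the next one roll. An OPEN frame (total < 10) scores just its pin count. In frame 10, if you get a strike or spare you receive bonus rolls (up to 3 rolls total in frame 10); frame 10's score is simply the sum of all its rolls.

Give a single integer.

Frame 1: OPEN (8+1=9). Cumulative: 9
Frame 2: STRIKE. 10 + next two rolls (1+8) = 19. Cumulative: 28
Frame 3: OPEN (1+8=9). Cumulative: 37
Frame 4: OPEN (2+3=5). Cumulative: 42
Frame 5: OPEN (9+0=9). Cumulative: 51
Frame 6: SPARE (9+1=10). 10 + next roll (3) = 13. Cumulative: 64
Frame 7: SPARE (3+7=10). 10 + next roll (10) = 20. Cumulative: 84
Frame 8: STRIKE. 10 + next two rolls (0+7) = 17. Cumulative: 101
Frame 9: OPEN (0+7=7). Cumulative: 108
Frame 10: STRIKE. Sum of all frame-10 rolls (10+2+7) = 19. Cumulative: 127

Answer: 127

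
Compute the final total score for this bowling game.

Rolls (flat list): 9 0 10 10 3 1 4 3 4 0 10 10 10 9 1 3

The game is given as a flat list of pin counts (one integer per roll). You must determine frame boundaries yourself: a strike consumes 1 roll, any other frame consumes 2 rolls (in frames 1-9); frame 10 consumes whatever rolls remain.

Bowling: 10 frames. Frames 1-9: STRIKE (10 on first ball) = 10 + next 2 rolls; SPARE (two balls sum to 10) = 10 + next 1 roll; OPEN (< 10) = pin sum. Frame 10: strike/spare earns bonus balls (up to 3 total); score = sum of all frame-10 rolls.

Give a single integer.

Frame 1: OPEN (9+0=9). Cumulative: 9
Frame 2: STRIKE. 10 + next two rolls (10+3) = 23. Cumulative: 32
Frame 3: STRIKE. 10 + next two rolls (3+1) = 14. Cumulative: 46
Frame 4: OPEN (3+1=4). Cumulative: 50
Frame 5: OPEN (4+3=7). Cumulative: 57
Frame 6: OPEN (4+0=4). Cumulative: 61
Frame 7: STRIKE. 10 + next two rolls (10+10) = 30. Cumulative: 91
Frame 8: STRIKE. 10 + next two rolls (10+9) = 29. Cumulative: 120
Frame 9: STRIKE. 10 + next two rolls (9+1) = 20. Cumulative: 140
Frame 10: SPARE. Sum of all frame-10 rolls (9+1+3) = 13. Cumulative: 153

Answer: 153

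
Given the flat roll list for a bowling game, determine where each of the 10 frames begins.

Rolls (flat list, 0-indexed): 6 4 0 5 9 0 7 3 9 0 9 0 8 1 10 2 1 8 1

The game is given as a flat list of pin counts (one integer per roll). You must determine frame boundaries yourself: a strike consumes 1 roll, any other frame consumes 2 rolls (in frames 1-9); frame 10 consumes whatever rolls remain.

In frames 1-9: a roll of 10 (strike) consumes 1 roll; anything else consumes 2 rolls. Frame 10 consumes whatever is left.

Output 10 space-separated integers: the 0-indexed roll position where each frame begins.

Frame 1 starts at roll index 0: rolls=6,4 (sum=10), consumes 2 rolls
Frame 2 starts at roll index 2: rolls=0,5 (sum=5), consumes 2 rolls
Frame 3 starts at roll index 4: rolls=9,0 (sum=9), consumes 2 rolls
Frame 4 starts at roll index 6: rolls=7,3 (sum=10), consumes 2 rolls
Frame 5 starts at roll index 8: rolls=9,0 (sum=9), consumes 2 rolls
Frame 6 starts at roll index 10: rolls=9,0 (sum=9), consumes 2 rolls
Frame 7 starts at roll index 12: rolls=8,1 (sum=9), consumes 2 rolls
Frame 8 starts at roll index 14: roll=10 (strike), consumes 1 roll
Frame 9 starts at roll index 15: rolls=2,1 (sum=3), consumes 2 rolls
Frame 10 starts at roll index 17: 2 remaining rolls

Answer: 0 2 4 6 8 10 12 14 15 17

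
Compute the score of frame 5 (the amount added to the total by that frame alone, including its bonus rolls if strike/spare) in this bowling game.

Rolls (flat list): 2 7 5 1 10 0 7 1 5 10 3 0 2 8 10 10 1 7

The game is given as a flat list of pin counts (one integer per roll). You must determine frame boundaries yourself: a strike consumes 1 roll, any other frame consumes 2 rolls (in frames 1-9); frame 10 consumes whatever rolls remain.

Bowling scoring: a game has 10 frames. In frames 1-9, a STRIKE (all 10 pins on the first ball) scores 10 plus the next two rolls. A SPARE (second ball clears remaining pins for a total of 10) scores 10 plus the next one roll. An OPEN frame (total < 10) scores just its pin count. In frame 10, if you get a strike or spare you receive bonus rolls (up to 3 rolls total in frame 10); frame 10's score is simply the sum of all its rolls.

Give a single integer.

Frame 1: OPEN (2+7=9). Cumulative: 9
Frame 2: OPEN (5+1=6). Cumulative: 15
Frame 3: STRIKE. 10 + next two rolls (0+7) = 17. Cumulative: 32
Frame 4: OPEN (0+7=7). Cumulative: 39
Frame 5: OPEN (1+5=6). Cumulative: 45
Frame 6: STRIKE. 10 + next two rolls (3+0) = 13. Cumulative: 58
Frame 7: OPEN (3+0=3). Cumulative: 61

Answer: 6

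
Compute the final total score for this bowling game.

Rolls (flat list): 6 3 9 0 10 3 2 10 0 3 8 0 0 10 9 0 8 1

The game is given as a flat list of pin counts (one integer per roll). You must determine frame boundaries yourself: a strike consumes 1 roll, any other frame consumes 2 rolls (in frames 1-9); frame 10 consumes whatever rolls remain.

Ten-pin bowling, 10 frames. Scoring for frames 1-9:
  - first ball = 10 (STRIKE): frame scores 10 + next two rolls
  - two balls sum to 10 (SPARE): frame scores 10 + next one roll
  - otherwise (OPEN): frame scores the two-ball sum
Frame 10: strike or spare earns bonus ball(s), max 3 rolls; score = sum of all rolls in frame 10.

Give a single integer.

Frame 1: OPEN (6+3=9). Cumulative: 9
Frame 2: OPEN (9+0=9). Cumulative: 18
Frame 3: STRIKE. 10 + next two rolls (3+2) = 15. Cumulative: 33
Frame 4: OPEN (3+2=5). Cumulative: 38
Frame 5: STRIKE. 10 + next two rolls (0+3) = 13. Cumulative: 51
Frame 6: OPEN (0+3=3). Cumulative: 54
Frame 7: OPEN (8+0=8). Cumulative: 62
Frame 8: SPARE (0+10=10). 10 + next roll (9) = 19. Cumulative: 81
Frame 9: OPEN (9+0=9). Cumulative: 90
Frame 10: OPEN. Sum of all frame-10 rolls (8+1) = 9. Cumulative: 99

Answer: 99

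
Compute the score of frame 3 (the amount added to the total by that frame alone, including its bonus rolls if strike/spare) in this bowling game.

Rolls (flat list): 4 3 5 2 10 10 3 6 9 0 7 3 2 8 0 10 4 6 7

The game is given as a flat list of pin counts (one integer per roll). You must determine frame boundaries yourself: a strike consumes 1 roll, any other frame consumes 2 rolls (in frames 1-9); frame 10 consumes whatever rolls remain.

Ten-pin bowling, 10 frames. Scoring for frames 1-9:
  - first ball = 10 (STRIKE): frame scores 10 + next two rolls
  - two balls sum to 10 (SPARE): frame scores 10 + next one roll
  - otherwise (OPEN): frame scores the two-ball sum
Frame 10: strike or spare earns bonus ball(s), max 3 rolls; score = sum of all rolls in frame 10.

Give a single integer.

Answer: 23

Derivation:
Frame 1: OPEN (4+3=7). Cumulative: 7
Frame 2: OPEN (5+2=7). Cumulative: 14
Frame 3: STRIKE. 10 + next two rolls (10+3) = 23. Cumulative: 37
Frame 4: STRIKE. 10 + next two rolls (3+6) = 19. Cumulative: 56
Frame 5: OPEN (3+6=9). Cumulative: 65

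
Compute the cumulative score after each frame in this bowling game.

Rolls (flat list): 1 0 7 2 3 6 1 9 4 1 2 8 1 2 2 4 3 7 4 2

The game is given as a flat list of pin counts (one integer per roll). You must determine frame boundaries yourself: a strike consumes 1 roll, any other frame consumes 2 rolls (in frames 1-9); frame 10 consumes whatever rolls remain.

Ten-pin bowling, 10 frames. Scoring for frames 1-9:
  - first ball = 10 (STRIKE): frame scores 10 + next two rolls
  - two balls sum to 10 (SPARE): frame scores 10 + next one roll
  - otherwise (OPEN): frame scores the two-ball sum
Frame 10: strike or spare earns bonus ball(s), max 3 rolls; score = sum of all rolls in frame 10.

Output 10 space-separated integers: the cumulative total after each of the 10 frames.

Answer: 1 10 19 33 38 49 52 58 72 78

Derivation:
Frame 1: OPEN (1+0=1). Cumulative: 1
Frame 2: OPEN (7+2=9). Cumulative: 10
Frame 3: OPEN (3+6=9). Cumulative: 19
Frame 4: SPARE (1+9=10). 10 + next roll (4) = 14. Cumulative: 33
Frame 5: OPEN (4+1=5). Cumulative: 38
Frame 6: SPARE (2+8=10). 10 + next roll (1) = 11. Cumulative: 49
Frame 7: OPEN (1+2=3). Cumulative: 52
Frame 8: OPEN (2+4=6). Cumulative: 58
Frame 9: SPARE (3+7=10). 10 + next roll (4) = 14. Cumulative: 72
Frame 10: OPEN. Sum of all frame-10 rolls (4+2) = 6. Cumulative: 78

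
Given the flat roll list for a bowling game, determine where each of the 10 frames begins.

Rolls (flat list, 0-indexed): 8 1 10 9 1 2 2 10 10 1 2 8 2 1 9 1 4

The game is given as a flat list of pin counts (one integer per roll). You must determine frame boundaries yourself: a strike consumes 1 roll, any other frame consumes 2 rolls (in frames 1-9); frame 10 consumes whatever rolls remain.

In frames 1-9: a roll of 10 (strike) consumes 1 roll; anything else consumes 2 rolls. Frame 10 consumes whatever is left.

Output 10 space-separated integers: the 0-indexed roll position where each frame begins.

Answer: 0 2 3 5 7 8 9 11 13 15

Derivation:
Frame 1 starts at roll index 0: rolls=8,1 (sum=9), consumes 2 rolls
Frame 2 starts at roll index 2: roll=10 (strike), consumes 1 roll
Frame 3 starts at roll index 3: rolls=9,1 (sum=10), consumes 2 rolls
Frame 4 starts at roll index 5: rolls=2,2 (sum=4), consumes 2 rolls
Frame 5 starts at roll index 7: roll=10 (strike), consumes 1 roll
Frame 6 starts at roll index 8: roll=10 (strike), consumes 1 roll
Frame 7 starts at roll index 9: rolls=1,2 (sum=3), consumes 2 rolls
Frame 8 starts at roll index 11: rolls=8,2 (sum=10), consumes 2 rolls
Frame 9 starts at roll index 13: rolls=1,9 (sum=10), consumes 2 rolls
Frame 10 starts at roll index 15: 2 remaining rolls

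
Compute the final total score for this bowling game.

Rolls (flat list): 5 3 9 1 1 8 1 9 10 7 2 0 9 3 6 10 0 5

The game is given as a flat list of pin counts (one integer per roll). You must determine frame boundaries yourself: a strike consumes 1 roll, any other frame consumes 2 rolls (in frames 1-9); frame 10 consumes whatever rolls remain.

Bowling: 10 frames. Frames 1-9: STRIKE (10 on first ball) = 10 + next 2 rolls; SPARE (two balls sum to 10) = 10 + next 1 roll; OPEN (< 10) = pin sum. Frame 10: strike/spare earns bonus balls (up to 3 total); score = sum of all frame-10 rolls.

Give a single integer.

Answer: 114

Derivation:
Frame 1: OPEN (5+3=8). Cumulative: 8
Frame 2: SPARE (9+1=10). 10 + next roll (1) = 11. Cumulative: 19
Frame 3: OPEN (1+8=9). Cumulative: 28
Frame 4: SPARE (1+9=10). 10 + next roll (10) = 20. Cumulative: 48
Frame 5: STRIKE. 10 + next two rolls (7+2) = 19. Cumulative: 67
Frame 6: OPEN (7+2=9). Cumulative: 76
Frame 7: OPEN (0+9=9). Cumulative: 85
Frame 8: OPEN (3+6=9). Cumulative: 94
Frame 9: STRIKE. 10 + next two rolls (0+5) = 15. Cumulative: 109
Frame 10: OPEN. Sum of all frame-10 rolls (0+5) = 5. Cumulative: 114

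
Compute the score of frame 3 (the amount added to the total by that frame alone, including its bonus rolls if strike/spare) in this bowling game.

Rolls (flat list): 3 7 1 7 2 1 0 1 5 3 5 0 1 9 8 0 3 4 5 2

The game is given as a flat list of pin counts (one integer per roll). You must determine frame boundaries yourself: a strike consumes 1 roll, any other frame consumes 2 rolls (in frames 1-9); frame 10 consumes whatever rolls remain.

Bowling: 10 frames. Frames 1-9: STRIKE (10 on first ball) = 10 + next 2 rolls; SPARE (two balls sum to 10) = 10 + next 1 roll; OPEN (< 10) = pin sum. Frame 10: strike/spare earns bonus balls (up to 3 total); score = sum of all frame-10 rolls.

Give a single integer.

Frame 1: SPARE (3+7=10). 10 + next roll (1) = 11. Cumulative: 11
Frame 2: OPEN (1+7=8). Cumulative: 19
Frame 3: OPEN (2+1=3). Cumulative: 22
Frame 4: OPEN (0+1=1). Cumulative: 23
Frame 5: OPEN (5+3=8). Cumulative: 31

Answer: 3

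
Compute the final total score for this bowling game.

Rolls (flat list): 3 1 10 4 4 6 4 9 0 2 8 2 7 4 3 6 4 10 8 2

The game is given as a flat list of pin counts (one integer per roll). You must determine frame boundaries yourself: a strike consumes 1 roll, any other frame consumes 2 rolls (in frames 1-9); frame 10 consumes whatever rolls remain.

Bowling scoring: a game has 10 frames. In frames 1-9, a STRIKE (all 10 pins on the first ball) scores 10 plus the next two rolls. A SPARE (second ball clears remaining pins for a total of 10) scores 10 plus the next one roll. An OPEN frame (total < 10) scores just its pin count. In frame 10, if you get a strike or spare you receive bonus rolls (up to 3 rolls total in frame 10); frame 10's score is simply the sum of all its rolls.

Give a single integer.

Frame 1: OPEN (3+1=4). Cumulative: 4
Frame 2: STRIKE. 10 + next two rolls (4+4) = 18. Cumulative: 22
Frame 3: OPEN (4+4=8). Cumulative: 30
Frame 4: SPARE (6+4=10). 10 + next roll (9) = 19. Cumulative: 49
Frame 5: OPEN (9+0=9). Cumulative: 58
Frame 6: SPARE (2+8=10). 10 + next roll (2) = 12. Cumulative: 70
Frame 7: OPEN (2+7=9). Cumulative: 79
Frame 8: OPEN (4+3=7). Cumulative: 86
Frame 9: SPARE (6+4=10). 10 + next roll (10) = 20. Cumulative: 106
Frame 10: STRIKE. Sum of all frame-10 rolls (10+8+2) = 20. Cumulative: 126

Answer: 126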